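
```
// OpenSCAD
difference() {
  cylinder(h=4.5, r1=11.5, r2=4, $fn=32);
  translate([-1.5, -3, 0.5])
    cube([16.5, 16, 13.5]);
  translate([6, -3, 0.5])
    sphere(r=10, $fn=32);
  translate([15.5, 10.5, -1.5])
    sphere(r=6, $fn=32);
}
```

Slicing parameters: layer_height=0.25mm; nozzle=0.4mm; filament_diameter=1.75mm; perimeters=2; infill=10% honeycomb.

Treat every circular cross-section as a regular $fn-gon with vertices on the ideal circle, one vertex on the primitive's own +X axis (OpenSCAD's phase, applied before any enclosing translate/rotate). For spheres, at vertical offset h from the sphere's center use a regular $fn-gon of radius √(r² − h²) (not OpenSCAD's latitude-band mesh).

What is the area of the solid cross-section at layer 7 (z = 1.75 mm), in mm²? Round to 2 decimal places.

68.85 mm²

At z = 1.75 mm: the cone contributes a regular 32-gon of circumradius 8.583 (interpolated between r1=11.5 and r2=4 at t=0.389) (area = (32/2)·8.583²·sin(360°/32) = 229.97 mm²); the cube at (-1.5, -3) is present — its section is the full 16.5×16 rectangle (area 264.00 mm²); the r=10 sphere at (6, -3) slices to a regular 32-gon of circumradius 9.922 (√(r²−h²) with h=1.25 from center) (area = (32/2)·9.922²·sin(360°/32) = 307.27 mm²); the sphere at (15.5, 10.5): section is a regular 32-gon, circumradius = √(r²−h²) = √(6²−3.25²) = 5.044 (area = (32/2)·5.044²·sin(360°/32) = 79.40 mm²); Taking the first minus the rest: starting from the cone (229.97 mm²), the 16.5×16 cube at (-1.5, -3) partially overlaps it — only the 99.88 mm² overlap (of its 264.00 mm²) is removed, clipping the outline; the r=10 sphere at (6, -3) partially overlaps it — only the 61.23 mm² overlap (of its 307.27 mm²) is removed, clipping the outline; the r=6 sphere at (15.5, 10.5) misses the remaining region (no effect) — area = 68.85 mm². Overall, the cross-section is a single solid region. Net area = 68.85 mm².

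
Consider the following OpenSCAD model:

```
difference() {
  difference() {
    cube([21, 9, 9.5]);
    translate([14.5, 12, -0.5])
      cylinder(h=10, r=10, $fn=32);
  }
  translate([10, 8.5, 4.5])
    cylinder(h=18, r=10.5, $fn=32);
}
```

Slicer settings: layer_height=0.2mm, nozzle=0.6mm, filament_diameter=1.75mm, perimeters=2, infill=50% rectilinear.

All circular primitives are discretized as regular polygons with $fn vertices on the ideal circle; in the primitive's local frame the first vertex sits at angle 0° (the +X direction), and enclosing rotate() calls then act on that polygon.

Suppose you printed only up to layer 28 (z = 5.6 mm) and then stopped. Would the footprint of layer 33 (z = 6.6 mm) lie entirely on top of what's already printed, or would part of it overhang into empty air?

Compare the two slices. At z = 5.6: the cube is present — its section is the full 21×9 rectangle (area 189.00 mm²); the r=10 cylinder at (14.5, 12) gives a regular 32-gon of circumradius 10 (constant along its height) (area = (32/2)·10.000²·sin(360°/32) = 312.14 mm²); Taking the first minus the rest: starting from the 21×9 cube (189.00 mm²), the r=10 cylinder at (14.5, 12) partially overlaps it — only the 88.94 mm² overlap (of its 312.14 mm²) is removed, clipping the outline — area = 100.06 mm²; the cylinder at (10, 8.5): section is a regular 32-gon, circumradius r=10.5 (area = (32/2)·10.500²·sin(360°/32) = 344.14 mm²); After the difference (first − rest): starting from that combined region (100.06 mm²), the r=10.5 cylinder at (10, 8.5) partially overlaps it — only the 80.59 mm² overlap (of its 344.14 mm²) is removed, clipping the outline — area = 19.48 mm². At z = 6.6: the cube (footprint 21×9) is included at this height (area 189.00 mm²); the cylinder at (14.5, 12): section is a regular 32-gon, circumradius r=10 (area = (32/2)·10.000²·sin(360°/32) = 312.14 mm²); After the difference (first − rest): starting from the 21×9 cube (189.00 mm²), the r=10 cylinder at (14.5, 12) partially overlaps it — only the 88.94 mm² overlap (of its 312.14 mm²) is removed, clipping the outline — area = 100.06 mm²; the r=10.5 cylinder at (10, 8.5) gives a regular 32-gon of circumradius 10.5 (constant along its height) (area = (32/2)·10.500²·sin(360°/32) = 344.14 mm²); Subtracting the remaining from the first: starting from that combined region (100.06 mm²), the r=10.5 cylinder at (10, 8.5) partially overlaps it — only the 80.59 mm² overlap (of its 344.14 mm²) is removed, clipping the outline — area = 19.48 mm². Checking containment: the cross-section at z = 6.6 is a subset of the cross-section at z = 5.6.

entirely on top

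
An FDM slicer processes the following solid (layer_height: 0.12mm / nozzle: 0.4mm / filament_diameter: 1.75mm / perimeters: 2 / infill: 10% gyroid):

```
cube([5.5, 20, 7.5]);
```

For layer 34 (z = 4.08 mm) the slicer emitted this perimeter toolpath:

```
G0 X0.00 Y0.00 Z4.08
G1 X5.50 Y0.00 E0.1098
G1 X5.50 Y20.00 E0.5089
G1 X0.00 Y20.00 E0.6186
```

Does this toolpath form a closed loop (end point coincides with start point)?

Start point (G0): (0.00, 0.00). End point (last G1): the path does not return to the start — open.

no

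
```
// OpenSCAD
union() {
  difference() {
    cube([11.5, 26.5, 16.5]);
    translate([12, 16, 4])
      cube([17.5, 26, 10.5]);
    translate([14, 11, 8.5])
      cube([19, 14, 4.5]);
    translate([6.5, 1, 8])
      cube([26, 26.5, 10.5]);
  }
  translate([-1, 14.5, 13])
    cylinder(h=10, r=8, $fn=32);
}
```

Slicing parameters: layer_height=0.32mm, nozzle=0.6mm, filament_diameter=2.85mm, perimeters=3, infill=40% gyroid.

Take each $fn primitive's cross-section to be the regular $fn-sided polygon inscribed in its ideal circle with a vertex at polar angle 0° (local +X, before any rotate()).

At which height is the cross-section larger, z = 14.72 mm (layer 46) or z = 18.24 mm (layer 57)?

Layer 46 (z = 14.72): the cube (footprint 11.5×26.5) is included at this height (area 304.75 mm²); the cube at (12, 16) is not intersected at this z (z outside [4, 14.5]); the cube at (14, 11) does not reach this height (z outside [8.5, 13]); the 26×26.5 cube at (6.5, 1) contributes its full rectangle (area 689.00 mm²); Taking the first minus the rest: starting from the 11.5×26.5 cube (304.75 mm²), the 26×26.5 cube at (6.5, 1) partially overlaps it — only the 127.50 mm² overlap (of its 689.00 mm²) is removed, clipping the outline — area = 177.25 mm²; the cylinder at (-1, 14.5): section is a regular 32-gon, circumradius r=8 (area = (32/2)·8.000²·sin(360°/32) = 199.77 mm²); Combining (union): the regions partially overlap — summed areas 377.02 mm² minus the doubly-counted overlap 82.27 mm² gives 294.75 mm² — area = 294.75 mm². So its area = 294.75 mm². Layer 57 (z = 18.24): the cube is absent (z outside [0, 16.5]); the cube at (12, 16) does not reach this height (z outside [4, 14.5]); the cube at (14, 11) does not reach this height (z outside [8.5, 13]); the cube at (6.5, 1) (footprint 26×26.5) is included at this height (area 689.00 mm²); After the difference (first − rest): the first operand is absent here, so nothing remains; the r=8 cylinder at (-1, 14.5) contributes a regular 32-gon of circumradius 8 (area = (32/2)·8.000²·sin(360°/32) = 199.77 mm²); Merging all regions: only the r=8 cylinder at (-1, 14.5) is present, so the union is just that shape — area = 199.77 mm². So its area = 199.77 mm². Layer 46 is larger (294.75 vs 199.77 mm²).

layer 46 (z = 14.72 mm)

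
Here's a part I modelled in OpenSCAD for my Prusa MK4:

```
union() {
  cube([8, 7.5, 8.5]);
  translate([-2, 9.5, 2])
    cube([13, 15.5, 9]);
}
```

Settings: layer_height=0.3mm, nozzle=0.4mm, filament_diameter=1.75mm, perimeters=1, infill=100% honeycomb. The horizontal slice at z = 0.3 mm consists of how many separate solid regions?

1

At z = 0.3 mm: the 8×7.5 cube contributes its full rectangle; the cube at (-2, 9.5) is absent (z outside [2, 11]); Merging all regions: only the 8×7.5 cube is present, so the union is just that shape — 1 connected region. The result has 1 disconnected region.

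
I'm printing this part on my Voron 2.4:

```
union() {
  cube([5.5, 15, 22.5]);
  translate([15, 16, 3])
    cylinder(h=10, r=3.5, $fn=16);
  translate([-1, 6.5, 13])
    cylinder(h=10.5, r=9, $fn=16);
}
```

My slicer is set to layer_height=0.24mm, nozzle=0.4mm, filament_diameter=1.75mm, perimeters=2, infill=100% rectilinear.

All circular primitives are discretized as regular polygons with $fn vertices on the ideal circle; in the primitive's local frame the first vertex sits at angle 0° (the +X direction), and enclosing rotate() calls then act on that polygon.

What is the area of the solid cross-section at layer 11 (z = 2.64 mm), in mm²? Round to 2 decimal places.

At z = 2.64 mm: the cube is present — its section is the full 5.5×15 rectangle (area 82.50 mm²); the cylinder at (15, 16) is not intersected at this z (z outside [3, 13]); the cylinder at (-1, 6.5) is not intersected at this z (z outside [13, 23.5]); Taking the union: only the 5.5×15 cube is present, so the union is just that shape — area = 82.50 mm². Overall, the cross-section is a single solid region. Net area = 82.50 mm².

82.50 mm²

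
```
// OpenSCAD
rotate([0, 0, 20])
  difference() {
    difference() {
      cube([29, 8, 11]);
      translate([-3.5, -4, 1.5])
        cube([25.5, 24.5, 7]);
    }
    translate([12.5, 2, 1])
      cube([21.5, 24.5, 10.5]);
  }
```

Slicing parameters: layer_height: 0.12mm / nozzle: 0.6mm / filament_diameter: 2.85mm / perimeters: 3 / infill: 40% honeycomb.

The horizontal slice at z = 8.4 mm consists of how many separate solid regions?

At z = 8.4 mm: the 29×8 cube contributes its full rectangle; the cube at (-3.5, -4) (footprint 25.5×24.5) is included at this height; Taking the first minus the rest: starting from the 29×8 cube, the 25.5×24.5 cube at (-3.5, -4) partially overlaps it — only the 176.00 mm² overlap (of its 624.75 mm²) is removed, clipping the outline — 1 connected region; the 21.5×24.5 cube at (12.5, 2) contributes its full rectangle; Taking the first minus the rest: starting from that combined region, the 21.5×24.5 cube at (12.5, 2) partially overlaps it — only the 42.00 mm² overlap (of its 526.75 mm²) is removed, clipping the outline — 1 connected region; (whole slice rotated 20° about Z — lengths, areas and connectivity unchanged). The result has 1 disconnected region.

1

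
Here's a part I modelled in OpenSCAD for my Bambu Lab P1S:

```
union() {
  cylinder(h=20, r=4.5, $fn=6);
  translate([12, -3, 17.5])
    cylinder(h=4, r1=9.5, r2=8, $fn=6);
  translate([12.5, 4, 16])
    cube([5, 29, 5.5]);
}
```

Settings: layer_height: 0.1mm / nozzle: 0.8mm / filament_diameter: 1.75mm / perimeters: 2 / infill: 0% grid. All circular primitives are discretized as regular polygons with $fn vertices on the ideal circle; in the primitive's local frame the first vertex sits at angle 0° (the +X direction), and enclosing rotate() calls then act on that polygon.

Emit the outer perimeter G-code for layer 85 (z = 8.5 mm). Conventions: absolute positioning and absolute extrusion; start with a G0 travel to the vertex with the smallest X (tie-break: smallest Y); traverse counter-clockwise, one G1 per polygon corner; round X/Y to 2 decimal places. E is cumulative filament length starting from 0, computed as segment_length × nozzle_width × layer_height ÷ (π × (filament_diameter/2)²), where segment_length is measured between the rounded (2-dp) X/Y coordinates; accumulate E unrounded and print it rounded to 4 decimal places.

At z = 8.5 mm: the cylinder: section is a regular 6-gon, circumradius r=4.5; the cone at (12, -3) is absent (z outside [17.5, 21.5]); the cube at (12.5, 4) does not reach this height (z outside [16, 21.5]); Taking the union: only the r=4.5 cylinder is present, so the union is just that shape — 1 connected region. The outline is a single polygon with 6 vertices. Extrusion per mm of travel: 0.8 × 0.1 / (π × 0.875²) = 0.033260. Accumulating E over each segment gives final E = 0.8984.

G0 X-4.50 Y0.00 Z8.50
G1 X-2.25 Y-3.90 E0.1498
G1 X2.25 Y-3.90 E0.2994
G1 X4.50 Y0.00 E0.4492
G1 X2.25 Y3.90 E0.5989
G1 X-2.25 Y3.90 E0.7486
G1 X-4.50 Y0.00 E0.8984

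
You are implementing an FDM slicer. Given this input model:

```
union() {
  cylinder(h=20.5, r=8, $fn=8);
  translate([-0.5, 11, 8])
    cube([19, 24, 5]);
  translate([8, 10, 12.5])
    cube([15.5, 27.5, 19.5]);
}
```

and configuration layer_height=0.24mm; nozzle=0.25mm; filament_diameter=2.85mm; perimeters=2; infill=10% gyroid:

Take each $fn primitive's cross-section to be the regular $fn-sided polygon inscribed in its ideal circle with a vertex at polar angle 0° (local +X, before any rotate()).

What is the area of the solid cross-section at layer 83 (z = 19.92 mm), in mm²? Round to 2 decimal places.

607.27 mm²

At z = 19.92 mm: the r=8 cylinder gives a regular 8-gon of circumradius 8 (constant along its height) (area = (8/2)·8.000²·sin(360°/8) = 181.02 mm²); the cube at (-0.5, 11) is not intersected at this z (z outside [8, 13]); the cube at (8, 10) is present — its section is the full 15.5×27.5 rectangle (area 426.25 mm²); Merging all regions: the 2 present regions are separate (no shared area or edge), so areas and boundary lengths simply add and each stays a separate island — area = 607.27 mm². Overall, the cross-section has 2 separate islands. Net area = 607.27 mm².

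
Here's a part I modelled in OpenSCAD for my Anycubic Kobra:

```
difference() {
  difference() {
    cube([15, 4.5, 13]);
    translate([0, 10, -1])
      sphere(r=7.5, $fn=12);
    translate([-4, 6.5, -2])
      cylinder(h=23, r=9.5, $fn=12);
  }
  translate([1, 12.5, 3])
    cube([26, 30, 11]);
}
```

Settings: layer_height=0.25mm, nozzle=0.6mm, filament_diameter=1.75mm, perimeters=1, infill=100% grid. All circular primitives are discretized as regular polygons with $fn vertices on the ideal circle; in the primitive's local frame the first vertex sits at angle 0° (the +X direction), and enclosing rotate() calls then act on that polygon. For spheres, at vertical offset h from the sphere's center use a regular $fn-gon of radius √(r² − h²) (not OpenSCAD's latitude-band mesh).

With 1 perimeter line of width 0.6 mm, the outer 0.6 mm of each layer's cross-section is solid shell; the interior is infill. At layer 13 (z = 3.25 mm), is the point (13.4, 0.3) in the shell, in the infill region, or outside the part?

At z = 3.25 mm: the 15×4.5 cube contributes its full rectangle; the sphere at (0, 10): section is a regular 12-gon, circumradius = √(r²−h²) = √(7.5²−4.25²) = 6.180; the r=9.5 cylinder at (-4, 6.5) contributes a regular 12-gon of circumradius 9.5; Subtracting the remaining from the first: starting from the 15×4.5 cube, the r=7.5 sphere at (0, 10) partially overlaps it — only the 0.86 mm² overlap (of its 114.56 mm²) is removed, clipping the outline; the r=9.5 cylinder at (-4, 6.5) partially overlaps it — only the 17.64 mm² overlap (of its 270.75 mm²) is removed, clipping the outline — 1 connected region; the cube at (1, 12.5) is present — its section is the full 26×30 rectangle; Taking the first minus the rest: starting from the result so far, the 26×30 cube at (1, 12.5) misses the remaining region (no effect) — 1 connected region. Overall, the cross-section is a single solid region. The nearest boundary edge runs (15.00, 0.00)→(2.48, 0.00); distance from the point to it = 0.30 mm. The point is inside the cross-section, 0.30 mm from the nearest boundary — within the 0.6 mm shell band (1 × 0.6).

shell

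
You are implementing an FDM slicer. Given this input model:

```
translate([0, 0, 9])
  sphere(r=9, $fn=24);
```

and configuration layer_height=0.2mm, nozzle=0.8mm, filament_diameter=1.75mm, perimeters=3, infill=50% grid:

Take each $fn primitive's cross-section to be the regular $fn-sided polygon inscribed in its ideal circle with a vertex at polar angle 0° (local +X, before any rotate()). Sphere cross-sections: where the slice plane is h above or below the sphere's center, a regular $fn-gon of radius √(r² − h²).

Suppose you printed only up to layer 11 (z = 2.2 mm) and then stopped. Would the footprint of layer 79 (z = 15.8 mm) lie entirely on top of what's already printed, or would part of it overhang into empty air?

entirely on top

Compare the two slices. At z = 2.2: the r=9 sphere contributes a regular 24-gon of circumradius √(9²−6.8²) = 5.896 (area = (24/2)·5.896²·sin(360°/24) = 107.96 mm²). At z = 15.8: the r=9 sphere contributes a regular 24-gon of circumradius √(9²−6.8²) = 5.896 (area = (24/2)·5.896²·sin(360°/24) = 107.96 mm²). Checking containment: the cross-section at z = 15.8 is a subset of the cross-section at z = 2.2.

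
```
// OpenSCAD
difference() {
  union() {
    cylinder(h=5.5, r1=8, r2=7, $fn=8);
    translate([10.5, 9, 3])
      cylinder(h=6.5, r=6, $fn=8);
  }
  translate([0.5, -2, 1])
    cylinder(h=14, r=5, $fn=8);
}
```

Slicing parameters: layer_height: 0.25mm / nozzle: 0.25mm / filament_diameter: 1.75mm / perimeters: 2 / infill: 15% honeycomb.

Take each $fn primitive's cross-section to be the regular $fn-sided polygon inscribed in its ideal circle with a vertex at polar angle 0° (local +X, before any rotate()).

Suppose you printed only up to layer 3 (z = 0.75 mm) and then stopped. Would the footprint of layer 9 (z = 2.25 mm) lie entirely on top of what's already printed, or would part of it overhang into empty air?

Compare the two slices. At z = 0.75: the cone contributes a regular 8-gon of circumradius 7.864 (interpolated between r1=8 and r2=7 at t=0.136) (area = (8/2)·7.864²·sin(360°/8) = 174.90 mm²); the cylinder at (10.5, 9) is not intersected at this z (z outside [3, 9.5]); Taking the union: only the cone is present, so the union is just that shape — area = 174.90 mm²; the cylinder at (0.5, -2) is absent (z outside [1, 15]); Taking the first minus the rest: none of the subtracted shapes is present at this height, so that combined region is unchanged — area = 174.90 mm². At z = 2.25: the cone: at t=0.409 of its height the radius interpolates to r₁+(r₂−r₁)t = 7.591, giving a regular 8-gon of that circumradius (area = (8/2)·7.591²·sin(360°/8) = 162.98 mm²); the cylinder at (10.5, 9) is not intersected at this z (z outside [3, 9.5]); Merging all regions: only the cone is present, so the union is just that shape — area = 162.98 mm²; the r=5 cylinder at (0.5, -2) gives a regular 8-gon of circumradius 5 (constant along its height) (area = (8/2)·5.000²·sin(360°/8) = 70.71 mm²); Subtracting the remaining from the first: starting from the result so far (162.98 mm²), the r=5 cylinder at (0.5, -2) lies wholly inside it (removes its full 70.71 mm² and its 30.61 mm outline becomes a hole wall) — area = 92.27 mm². Checking containment: the cross-section at z = 2.25 is a subset of the cross-section at z = 0.75.

entirely on top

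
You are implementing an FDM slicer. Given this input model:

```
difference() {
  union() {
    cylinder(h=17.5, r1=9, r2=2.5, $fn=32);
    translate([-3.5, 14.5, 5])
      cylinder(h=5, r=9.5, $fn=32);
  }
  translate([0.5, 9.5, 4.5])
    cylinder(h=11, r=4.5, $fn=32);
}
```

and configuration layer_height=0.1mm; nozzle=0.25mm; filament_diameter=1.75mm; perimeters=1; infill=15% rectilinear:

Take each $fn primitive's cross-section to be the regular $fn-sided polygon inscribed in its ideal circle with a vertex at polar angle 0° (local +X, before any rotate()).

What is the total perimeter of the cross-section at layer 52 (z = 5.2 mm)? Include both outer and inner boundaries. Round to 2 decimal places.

106.89 mm

At z = 5.2 mm: the cone (r1=9→r2=2.5) has section circumradius 7.069 here — a regular 32-gon (perimeter = 2·32·7.069·sin(180°/32) = 44.34 mm); the cylinder at (-3.5, 14.5): section is a regular 32-gon, circumradius r=9.5 (perimeter = 2·32·9.500·sin(180°/32) = 59.59 mm); Combining (union): the regions partially overlap (shared area 7.54 mm²), so the edge portions inside another operand are dropped and the merged outline is re-measured after clipping — boundary = 89.43 mm; the cylinder at (0.5, 9.5): section is a regular 32-gon, circumradius r=4.5 (perimeter = 2·32·4.500·sin(180°/32) = 28.23 mm); Taking the first minus the rest: starting from the result so far, the r=4.5 cylinder at (0.5, 9.5) partially overlaps it — only the 58.97 mm² overlap (of its 63.21 mm²) is removed, clipping the outline — boundary = 106.89 mm. Overall, the cross-section is a single solid region. Total boundary length (outer) = 106.89 mm.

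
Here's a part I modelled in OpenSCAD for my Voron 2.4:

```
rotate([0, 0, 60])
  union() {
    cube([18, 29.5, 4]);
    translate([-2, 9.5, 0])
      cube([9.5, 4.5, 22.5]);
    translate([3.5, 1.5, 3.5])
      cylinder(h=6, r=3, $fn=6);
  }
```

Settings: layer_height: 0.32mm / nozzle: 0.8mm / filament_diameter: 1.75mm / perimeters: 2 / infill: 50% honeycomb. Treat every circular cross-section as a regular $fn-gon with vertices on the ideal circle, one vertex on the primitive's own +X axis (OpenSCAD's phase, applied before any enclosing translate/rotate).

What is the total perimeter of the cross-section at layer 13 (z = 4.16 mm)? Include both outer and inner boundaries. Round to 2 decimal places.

At z = 4.16 mm: the cube is absent (z outside [0, 4]); the cube at (-2, 9.5) is present — its section is the full 9.5×4.5 rectangle (perimeter 28.00 mm); the r=3 cylinder at (3.5, 1.5) gives a regular 6-gon of circumradius 3 (constant along its height) (perimeter = 2·6·3.000·sin(180°/6) = 18.00 mm); Merging all regions: the 2 present regions are separate (no shared area or edge), so areas and boundary lengths simply add and each stays a separate island — boundary = 46.00 mm; (whole slice rotated 60° about Z — lengths, areas and connectivity unchanged). Overall, the cross-section has 2 separate islands. Total boundary length (outer) = 46.00 mm.

46.00 mm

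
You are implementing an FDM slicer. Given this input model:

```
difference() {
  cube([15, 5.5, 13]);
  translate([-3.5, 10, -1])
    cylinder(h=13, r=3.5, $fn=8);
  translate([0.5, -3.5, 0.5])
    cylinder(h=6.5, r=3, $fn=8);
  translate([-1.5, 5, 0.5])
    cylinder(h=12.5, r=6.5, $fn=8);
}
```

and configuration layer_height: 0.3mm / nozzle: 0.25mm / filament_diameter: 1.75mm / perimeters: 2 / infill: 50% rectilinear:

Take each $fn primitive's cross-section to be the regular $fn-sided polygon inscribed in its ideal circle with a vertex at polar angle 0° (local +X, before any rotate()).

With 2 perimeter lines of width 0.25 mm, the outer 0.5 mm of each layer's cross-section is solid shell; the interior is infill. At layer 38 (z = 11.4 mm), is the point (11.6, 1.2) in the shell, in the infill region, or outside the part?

infill

At z = 11.4 mm: the 15×5.5 cube contributes its full rectangle; the cylinder at (-3.5, 10): section is a regular 8-gon, circumradius r=3.5; the cylinder at (0.5, -3.5) does not reach this height (z outside [0.5, 7]); the cylinder at (-1.5, 5): section is a regular 8-gon, circumradius r=6.5; Subtracting the remaining from the first: starting from the 15×5.5 cube, the r=3.5 cylinder at (-3.5, 10) misses the remaining region (no effect); the r=6.5 cylinder at (-1.5, 5) partially overlaps it — only the 22.11 mm² overlap (of its 119.50 mm²) is removed, clipping the outline — 1 connected region. Overall, the cross-section is a single solid region. The nearest boundary edge runs (15.00, 0.00)→(2.12, 0.00); distance from the point to it = 1.20 mm. The point is inside the cross-section and 1.20 mm from the nearest boundary — more than the 0.5 mm shell width (2 × 0.25), so it's in the infill interior.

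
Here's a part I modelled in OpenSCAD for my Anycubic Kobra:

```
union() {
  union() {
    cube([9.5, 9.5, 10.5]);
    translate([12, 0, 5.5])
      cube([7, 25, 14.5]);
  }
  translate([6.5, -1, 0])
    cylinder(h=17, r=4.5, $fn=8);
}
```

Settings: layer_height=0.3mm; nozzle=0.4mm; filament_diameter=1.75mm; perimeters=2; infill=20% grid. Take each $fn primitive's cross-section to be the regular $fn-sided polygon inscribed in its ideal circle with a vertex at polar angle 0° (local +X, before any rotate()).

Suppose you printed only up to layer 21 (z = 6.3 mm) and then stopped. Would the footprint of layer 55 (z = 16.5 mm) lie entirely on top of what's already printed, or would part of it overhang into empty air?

Compare the two slices. At z = 6.3: the 9.5×9.5 cube contributes its full rectangle (area 90.25 mm²); the 7×25 cube at (12, 0) contributes its full rectangle (area 175.00 mm²); Merging all regions: the 2 present regions are separate (no shared area or edge), so areas and boundary lengths simply add and each stays a separate island — area = 265.25 mm²; the cylinder at (6.5, -1): section is a regular 8-gon, circumradius r=4.5 (area = (8/2)·4.500²·sin(360°/8) = 57.28 mm²); Merging all regions: the regions partially overlap — summed areas 322.53 mm² minus the doubly-counted overlap 18.66 mm² gives 303.86 mm² — area = 303.86 mm². At z = 16.5: the cube is not intersected at this z (z outside [0, 10.5]); the 7×25 cube at (12, 0) contributes its full rectangle (area 175.00 mm²); Taking the union: only the 7×25 cube at (12, 0) is present, so the union is just that shape — area = 175.00 mm²; the r=4.5 cylinder at (6.5, -1) gives a regular 8-gon of circumradius 4.5 (constant along its height) (area = (8/2)·4.500²·sin(360°/8) = 57.28 mm²); Merging all regions: the 2 present regions are separate (no shared area or edge), so areas and boundary lengths simply add and each stays a separate island — area = 232.28 mm². Checking containment: the cross-section at z = 16.5 is a subset of the cross-section at z = 6.3.

entirely on top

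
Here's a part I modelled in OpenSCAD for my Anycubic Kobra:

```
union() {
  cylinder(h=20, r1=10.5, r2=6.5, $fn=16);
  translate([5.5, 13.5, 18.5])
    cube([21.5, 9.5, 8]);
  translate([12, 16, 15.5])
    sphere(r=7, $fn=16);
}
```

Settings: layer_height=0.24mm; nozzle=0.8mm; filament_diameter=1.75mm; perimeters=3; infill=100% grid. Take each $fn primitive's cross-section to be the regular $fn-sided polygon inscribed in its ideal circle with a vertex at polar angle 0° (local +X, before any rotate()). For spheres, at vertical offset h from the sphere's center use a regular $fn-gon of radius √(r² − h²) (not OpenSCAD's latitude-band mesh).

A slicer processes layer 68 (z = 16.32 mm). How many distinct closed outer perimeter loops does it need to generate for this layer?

2

At z = 16.32 mm: the cone contributes a regular 16-gon of circumradius 7.236 (interpolated between r1=10.5 and r2=6.5 at t=0.816); the cube at (5.5, 13.5) does not reach this height (z outside [18.5, 26.5]); the r=7 sphere at (12, 16) contributes a regular 16-gon of circumradius √(7²−0.82²) = 6.952; Taking the union: the 2 present regions are separate (no shared area or edge), so areas and boundary lengths simply add and each stays a separate island — 2 connected regions. The result has 2 disconnected regions.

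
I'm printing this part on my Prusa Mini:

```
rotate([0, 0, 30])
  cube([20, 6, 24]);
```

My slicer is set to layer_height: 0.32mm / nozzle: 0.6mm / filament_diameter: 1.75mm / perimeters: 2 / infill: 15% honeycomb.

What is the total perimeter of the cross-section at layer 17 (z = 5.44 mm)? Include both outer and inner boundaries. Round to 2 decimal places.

At z = 5.44 mm: the cube (footprint 20×6) is included at this height (perimeter 52.00 mm); (whole slice rotated 30° about Z — lengths, areas and connectivity unchanged). Overall, the cross-section is a single solid region. Total boundary length (outer) = 52.00 mm.

52.00 mm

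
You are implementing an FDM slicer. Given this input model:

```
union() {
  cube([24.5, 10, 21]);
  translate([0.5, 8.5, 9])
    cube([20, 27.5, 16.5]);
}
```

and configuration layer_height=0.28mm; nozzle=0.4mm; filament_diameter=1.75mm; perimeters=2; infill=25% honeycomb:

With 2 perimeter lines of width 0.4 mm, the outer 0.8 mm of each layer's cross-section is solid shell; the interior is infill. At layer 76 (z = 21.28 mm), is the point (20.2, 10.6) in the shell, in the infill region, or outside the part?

shell

At z = 21.28 mm: the cube is absent (z outside [0, 21]); the 20×27.5 cube at (0.5, 8.5) contributes its full rectangle; Combining (union): only the 20×27.5 cube at (0.5, 8.5) is present, so the union is just that shape — 1 connected region. Overall, the cross-section is a single solid region. The nearest boundary edge runs (20.50, 8.50)→(20.50, 36.00); distance from the point to it = 0.30 mm. The point is inside the cross-section, 0.30 mm from the nearest boundary — within the 0.8 mm shell band (2 × 0.4).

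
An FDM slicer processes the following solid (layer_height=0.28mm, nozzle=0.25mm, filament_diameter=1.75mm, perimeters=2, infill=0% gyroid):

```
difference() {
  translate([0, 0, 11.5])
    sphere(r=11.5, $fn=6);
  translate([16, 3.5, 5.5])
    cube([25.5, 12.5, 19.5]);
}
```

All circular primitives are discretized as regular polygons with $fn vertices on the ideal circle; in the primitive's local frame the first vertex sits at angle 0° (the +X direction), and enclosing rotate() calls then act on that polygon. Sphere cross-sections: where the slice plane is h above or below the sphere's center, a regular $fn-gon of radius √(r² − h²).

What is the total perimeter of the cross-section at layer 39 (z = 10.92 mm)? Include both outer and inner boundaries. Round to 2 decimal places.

68.91 mm

At z = 10.92 mm: the r=11.5 sphere contributes a regular 6-gon of circumradius √(11.5²−0.58²) = 11.485 (perimeter = 2·6·11.485·sin(180°/6) = 68.91 mm); the 25.5×12.5 cube at (16, 3.5) contributes its full rectangle (perimeter 76.00 mm); Subtracting the remaining from the first: starting from the r=11.5 sphere, the 25.5×12.5 cube at (16, 3.5) misses the remaining region (no effect) — boundary = 68.91 mm. Overall, the cross-section is a single solid region. Total boundary length (outer) = 68.91 mm.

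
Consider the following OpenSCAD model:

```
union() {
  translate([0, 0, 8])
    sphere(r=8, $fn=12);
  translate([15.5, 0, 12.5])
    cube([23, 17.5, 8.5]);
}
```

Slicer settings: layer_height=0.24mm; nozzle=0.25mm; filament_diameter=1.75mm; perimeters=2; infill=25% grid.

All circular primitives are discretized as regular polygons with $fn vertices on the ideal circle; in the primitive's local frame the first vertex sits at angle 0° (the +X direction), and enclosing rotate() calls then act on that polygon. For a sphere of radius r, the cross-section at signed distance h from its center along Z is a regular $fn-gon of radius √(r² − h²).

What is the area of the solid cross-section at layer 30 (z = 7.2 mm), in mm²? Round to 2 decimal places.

At z = 7.2 mm: the r=8 sphere contributes a regular 12-gon of circumradius √(8²−0.8²) = 7.960 (area = (12/2)·7.960²·sin(360°/12) = 190.08 mm²); the cube at (15.5, 0) is absent (z outside [12.5, 21]); Merging all regions: only the r=8 sphere is present, so the union is just that shape — area = 190.08 mm². Overall, the cross-section is a single solid region. Net area = 190.08 mm².

190.08 mm²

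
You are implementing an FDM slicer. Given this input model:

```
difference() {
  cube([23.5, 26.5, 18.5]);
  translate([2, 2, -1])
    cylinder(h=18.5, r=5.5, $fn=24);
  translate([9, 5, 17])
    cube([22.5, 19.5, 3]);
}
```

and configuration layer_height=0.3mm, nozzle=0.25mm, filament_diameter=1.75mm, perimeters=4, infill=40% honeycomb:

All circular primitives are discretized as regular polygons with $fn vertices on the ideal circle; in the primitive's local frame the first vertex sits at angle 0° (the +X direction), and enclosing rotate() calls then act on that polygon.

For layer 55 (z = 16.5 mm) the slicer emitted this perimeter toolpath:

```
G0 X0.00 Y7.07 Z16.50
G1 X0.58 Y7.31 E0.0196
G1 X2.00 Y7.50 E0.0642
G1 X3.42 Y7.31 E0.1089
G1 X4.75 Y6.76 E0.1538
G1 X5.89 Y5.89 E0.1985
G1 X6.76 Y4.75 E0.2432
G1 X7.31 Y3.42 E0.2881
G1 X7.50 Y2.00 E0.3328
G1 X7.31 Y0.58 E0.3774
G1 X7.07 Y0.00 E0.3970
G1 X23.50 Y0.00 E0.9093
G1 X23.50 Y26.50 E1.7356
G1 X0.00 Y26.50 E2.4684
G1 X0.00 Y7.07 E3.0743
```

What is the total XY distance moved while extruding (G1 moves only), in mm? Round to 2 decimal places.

Sum the Euclidean lengths of each G1 segment: total = 98.59 mm.

98.59 mm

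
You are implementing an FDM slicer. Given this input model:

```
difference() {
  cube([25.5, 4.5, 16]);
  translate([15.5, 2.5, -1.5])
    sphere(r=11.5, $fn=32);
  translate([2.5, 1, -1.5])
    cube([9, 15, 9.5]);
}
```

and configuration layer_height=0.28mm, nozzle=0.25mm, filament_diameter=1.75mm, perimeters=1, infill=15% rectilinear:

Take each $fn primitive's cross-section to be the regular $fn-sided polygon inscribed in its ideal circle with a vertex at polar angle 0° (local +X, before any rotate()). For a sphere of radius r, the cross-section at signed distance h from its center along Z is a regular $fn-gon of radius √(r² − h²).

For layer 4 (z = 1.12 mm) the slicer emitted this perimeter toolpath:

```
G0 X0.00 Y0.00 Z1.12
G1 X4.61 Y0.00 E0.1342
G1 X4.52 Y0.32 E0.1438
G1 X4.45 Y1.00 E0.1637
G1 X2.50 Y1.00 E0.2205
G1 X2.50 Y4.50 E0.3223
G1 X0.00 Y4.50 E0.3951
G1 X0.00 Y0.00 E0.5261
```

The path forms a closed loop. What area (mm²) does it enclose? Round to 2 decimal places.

13.26 mm²

Apply the shoelace formula to the sequence of (X, Y) vertices; enclosed area = 13.26 mm².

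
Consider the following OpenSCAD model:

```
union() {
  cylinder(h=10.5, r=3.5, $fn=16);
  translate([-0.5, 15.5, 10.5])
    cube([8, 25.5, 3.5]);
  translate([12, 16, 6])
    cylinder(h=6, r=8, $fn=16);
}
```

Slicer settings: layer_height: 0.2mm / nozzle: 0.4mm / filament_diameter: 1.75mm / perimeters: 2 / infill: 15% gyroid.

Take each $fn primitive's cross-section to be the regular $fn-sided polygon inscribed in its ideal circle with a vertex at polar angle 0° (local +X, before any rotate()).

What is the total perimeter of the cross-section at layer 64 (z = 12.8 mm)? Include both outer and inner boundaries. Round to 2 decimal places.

67.00 mm

At z = 12.8 mm: the cylinder does not reach this height (z outside [0, 10.5]); the 8×25.5 cube at (-0.5, 15.5) contributes its full rectangle (perimeter 67.00 mm); the cylinder at (12, 16) does not reach this height (z outside [6, 12]); Taking the union: only the 8×25.5 cube at (-0.5, 15.5) is present, so the union is just that shape — boundary = 67.00 mm. Overall, the cross-section is a single solid region. Total boundary length (outer) = 67.00 mm.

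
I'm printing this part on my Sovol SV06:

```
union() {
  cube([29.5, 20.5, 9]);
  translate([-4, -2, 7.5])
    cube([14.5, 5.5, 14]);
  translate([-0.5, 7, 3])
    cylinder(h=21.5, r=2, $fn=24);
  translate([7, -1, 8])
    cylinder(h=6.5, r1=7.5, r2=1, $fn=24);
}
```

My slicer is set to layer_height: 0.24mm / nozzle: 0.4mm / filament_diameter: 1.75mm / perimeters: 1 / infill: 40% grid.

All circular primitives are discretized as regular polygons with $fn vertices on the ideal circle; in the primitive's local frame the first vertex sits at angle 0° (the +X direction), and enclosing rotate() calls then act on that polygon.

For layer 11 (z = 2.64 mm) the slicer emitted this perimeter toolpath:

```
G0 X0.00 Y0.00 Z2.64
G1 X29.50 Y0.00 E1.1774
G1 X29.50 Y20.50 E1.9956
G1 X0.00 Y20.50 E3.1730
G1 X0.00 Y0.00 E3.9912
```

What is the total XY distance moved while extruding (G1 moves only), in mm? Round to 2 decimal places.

Sum the Euclidean lengths of each G1 segment: total = 100.00 mm.

100.00 mm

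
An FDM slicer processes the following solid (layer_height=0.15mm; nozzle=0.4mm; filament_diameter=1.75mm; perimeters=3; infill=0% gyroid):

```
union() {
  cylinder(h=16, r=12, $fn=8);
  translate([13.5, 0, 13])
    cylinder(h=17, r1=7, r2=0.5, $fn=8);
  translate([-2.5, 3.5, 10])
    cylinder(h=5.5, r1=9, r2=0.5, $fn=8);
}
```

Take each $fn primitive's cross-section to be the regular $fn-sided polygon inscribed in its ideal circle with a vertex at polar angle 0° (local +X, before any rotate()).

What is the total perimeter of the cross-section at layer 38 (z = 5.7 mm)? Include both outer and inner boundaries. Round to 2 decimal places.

73.48 mm

At z = 5.7 mm: the r=12 cylinder gives a regular 8-gon of circumradius 12 (constant along its height) (perimeter = 2·8·12.000·sin(180°/8) = 73.48 mm); the cone at (13.5, 0) is absent (z outside [13, 30]); the cone at (-2.5, 3.5) is absent (z outside [10, 15.5]); Merging all regions: only the r=12 cylinder is present, so the union is just that shape — boundary = 73.48 mm. Overall, the cross-section is a single solid region. Total boundary length (outer) = 73.48 mm.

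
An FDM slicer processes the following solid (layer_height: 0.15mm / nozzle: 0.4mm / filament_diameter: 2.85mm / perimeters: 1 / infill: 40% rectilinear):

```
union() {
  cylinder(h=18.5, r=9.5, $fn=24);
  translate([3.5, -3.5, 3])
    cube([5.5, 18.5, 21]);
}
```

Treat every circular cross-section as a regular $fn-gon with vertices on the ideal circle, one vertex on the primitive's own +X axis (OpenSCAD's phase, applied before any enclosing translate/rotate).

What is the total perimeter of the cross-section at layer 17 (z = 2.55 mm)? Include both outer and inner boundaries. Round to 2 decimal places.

At z = 2.55 mm: the cylinder: section is a regular 24-gon, circumradius r=9.5 (perimeter = 2·24·9.500·sin(180°/24) = 59.52 mm); the cube at (3.5, -3.5) is absent (z outside [3, 24]); Taking the union: only the r=9.5 cylinder is present, so the union is just that shape — boundary = 59.52 mm. Overall, the cross-section is a single solid region. Total boundary length (outer) = 59.52 mm.

59.52 mm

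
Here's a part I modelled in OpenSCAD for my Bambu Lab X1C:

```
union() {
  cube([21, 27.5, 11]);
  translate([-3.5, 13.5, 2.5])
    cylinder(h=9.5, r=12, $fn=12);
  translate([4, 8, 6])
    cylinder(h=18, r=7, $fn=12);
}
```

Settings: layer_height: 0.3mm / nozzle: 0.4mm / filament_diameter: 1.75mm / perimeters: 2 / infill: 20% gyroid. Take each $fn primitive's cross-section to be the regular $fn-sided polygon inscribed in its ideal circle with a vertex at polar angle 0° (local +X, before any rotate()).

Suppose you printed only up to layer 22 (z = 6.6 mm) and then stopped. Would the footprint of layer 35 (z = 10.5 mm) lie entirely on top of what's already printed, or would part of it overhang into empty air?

entirely on top

Compare the two slices. At z = 6.6: the cube (footprint 21×27.5) is included at this height (area 577.50 mm²); the r=12 cylinder at (-3.5, 13.5) gives a regular 12-gon of circumradius 12 (constant along its height) (area = (12/2)·12.000²·sin(360°/12) = 432.00 mm²); the cylinder at (4, 8): section is a regular 12-gon, circumradius r=7 (area = (12/2)·7.000²·sin(360°/12) = 147.00 mm²); Merging all regions: the regions partially overlap — summed areas 1156.50 mm² minus the doubly-counted overlap 282.28 mm² gives 874.22 mm² — area = 874.22 mm². At z = 10.5: the 21×27.5 cube contributes its full rectangle (area 577.50 mm²); the r=12 cylinder at (-3.5, 13.5) contributes a regular 12-gon of circumradius 12 (area = (12/2)·12.000²·sin(360°/12) = 432.00 mm²); the r=7 cylinder at (4, 8) contributes a regular 12-gon of circumradius 7 (area = (12/2)·7.000²·sin(360°/12) = 147.00 mm²); Merging all regions: the regions partially overlap — summed areas 1156.50 mm² minus the doubly-counted overlap 282.28 mm² gives 874.22 mm² — area = 874.22 mm². Checking containment: the cross-section at z = 10.5 is a subset of the cross-section at z = 6.6.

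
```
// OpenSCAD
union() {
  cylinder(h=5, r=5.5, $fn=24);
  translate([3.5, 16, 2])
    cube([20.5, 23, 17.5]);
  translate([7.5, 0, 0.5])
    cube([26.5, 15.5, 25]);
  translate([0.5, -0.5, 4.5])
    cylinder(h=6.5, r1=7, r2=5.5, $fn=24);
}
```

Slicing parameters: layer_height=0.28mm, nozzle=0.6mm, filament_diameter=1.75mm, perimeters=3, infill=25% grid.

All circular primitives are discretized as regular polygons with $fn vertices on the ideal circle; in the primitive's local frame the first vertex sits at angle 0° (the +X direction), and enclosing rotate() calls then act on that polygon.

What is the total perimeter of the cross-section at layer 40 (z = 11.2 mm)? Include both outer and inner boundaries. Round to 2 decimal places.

At z = 11.2 mm: the cylinder is absent (z outside [0, 5]); the cube at (3.5, 16) is present — its section is the full 20.5×23 rectangle (perimeter 87.00 mm); the 26.5×15.5 cube at (7.5, 0) contributes its full rectangle (perimeter 84.00 mm); the cone at (0.5, -0.5) is absent (z outside [4.5, 11]); Merging all regions: the 2 present regions are separate (no shared area or edge), so areas and boundary lengths simply add and each stays a separate island — boundary = 171.00 mm. Overall, the cross-section has 2 separate islands. Total boundary length (outer) = 171.00 mm.

171.00 mm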